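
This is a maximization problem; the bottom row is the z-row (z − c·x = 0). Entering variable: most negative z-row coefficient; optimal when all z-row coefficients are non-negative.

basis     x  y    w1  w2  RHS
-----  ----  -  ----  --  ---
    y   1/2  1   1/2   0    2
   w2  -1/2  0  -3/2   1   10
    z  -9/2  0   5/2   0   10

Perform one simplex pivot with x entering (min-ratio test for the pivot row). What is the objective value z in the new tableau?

28

Ratio test on column x — row 1: 2/(1/2) = 4; row 2: entry -1/2 ≤ 0. Minimum is 4 at row 1 (y leaves); pivot element 1/2.
Pivot on row 1; the z-row RHS becomes 10 − (-9/2)·4 = 28.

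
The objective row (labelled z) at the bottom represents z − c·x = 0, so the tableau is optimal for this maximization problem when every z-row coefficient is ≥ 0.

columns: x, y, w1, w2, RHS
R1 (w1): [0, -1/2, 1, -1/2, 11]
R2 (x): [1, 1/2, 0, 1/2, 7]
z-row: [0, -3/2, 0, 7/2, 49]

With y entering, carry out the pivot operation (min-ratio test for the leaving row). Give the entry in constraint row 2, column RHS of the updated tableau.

14

Ratio test on column y — row 1: entry -1/2 ≤ 0; row 2: 7/(1/2) = 14. Minimum is 14 at row 2 (x leaves); pivot element 1/2.
Divide row 2 by 1/2; eliminate column y from the other rows.
In the new row 2, the RHS entry is the old entry divided by the pivot: 7/(1/2) = 14.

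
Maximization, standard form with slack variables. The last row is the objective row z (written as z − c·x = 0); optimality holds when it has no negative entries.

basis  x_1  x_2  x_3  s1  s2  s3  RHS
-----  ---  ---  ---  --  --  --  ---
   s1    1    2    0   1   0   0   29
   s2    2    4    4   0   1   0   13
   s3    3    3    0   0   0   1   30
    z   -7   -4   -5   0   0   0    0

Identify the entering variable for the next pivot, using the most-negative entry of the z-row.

Negative z-row entries: x_1: -7, x_2: -4, x_3: -5.
The most negative is -7 in column x_1, so x_1 enters.

x_1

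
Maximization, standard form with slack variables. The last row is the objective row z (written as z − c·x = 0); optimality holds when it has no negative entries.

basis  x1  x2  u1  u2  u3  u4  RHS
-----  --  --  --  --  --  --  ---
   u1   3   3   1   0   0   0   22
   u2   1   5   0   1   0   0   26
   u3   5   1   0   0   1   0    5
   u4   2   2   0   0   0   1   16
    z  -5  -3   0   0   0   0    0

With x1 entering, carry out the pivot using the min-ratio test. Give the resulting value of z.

Ratio test on column x1 — row 1: 22/3 = 22/3; row 2: 26/1 = 26; row 3: 5/5 = 1; row 4: 16/2 = 8. Minimum is 1 at row 3 (u3 leaves); pivot element 5.
Pivot on row 3; the z-row RHS becomes 0 − (-5)·1 = 5.

5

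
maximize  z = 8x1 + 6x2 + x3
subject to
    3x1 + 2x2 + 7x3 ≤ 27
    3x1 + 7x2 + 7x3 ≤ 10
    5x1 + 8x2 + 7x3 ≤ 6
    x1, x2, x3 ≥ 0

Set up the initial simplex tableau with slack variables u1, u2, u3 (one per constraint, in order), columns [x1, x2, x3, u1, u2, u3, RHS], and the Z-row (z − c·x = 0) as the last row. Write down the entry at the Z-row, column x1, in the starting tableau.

The Z-row carries the negated objective coefficients: the x1 entry is -8.

-8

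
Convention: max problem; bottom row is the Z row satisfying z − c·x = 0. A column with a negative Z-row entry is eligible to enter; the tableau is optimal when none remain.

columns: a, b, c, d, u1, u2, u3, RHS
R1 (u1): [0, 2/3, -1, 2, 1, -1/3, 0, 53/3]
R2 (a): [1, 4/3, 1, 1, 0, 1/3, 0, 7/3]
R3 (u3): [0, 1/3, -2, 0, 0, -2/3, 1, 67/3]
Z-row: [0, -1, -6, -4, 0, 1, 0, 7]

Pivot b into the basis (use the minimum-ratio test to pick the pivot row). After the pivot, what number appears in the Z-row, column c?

Ratio test on column b — row 1: (53/3)/(2/3) = 53/2; row 2: (7/3)/(4/3) = 7/4; row 3: (67/3)/(1/3) = 67. Minimum is 7/4 at row 2 (a leaves); pivot element 4/3.
Divide row 2 by 4/3; eliminate column b from the other rows.
Z-row update in column c: -6 − (-1)·(3/4) = -21/4.

-21/4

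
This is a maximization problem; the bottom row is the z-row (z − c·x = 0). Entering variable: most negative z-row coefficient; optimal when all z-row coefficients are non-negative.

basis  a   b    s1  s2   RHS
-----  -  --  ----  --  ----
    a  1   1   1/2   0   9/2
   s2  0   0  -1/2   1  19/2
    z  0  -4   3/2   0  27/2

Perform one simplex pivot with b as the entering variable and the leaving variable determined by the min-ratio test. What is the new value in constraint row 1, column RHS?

Ratio test on column b — row 1: (9/2)/1 = 9/2; row 2: entry 0 ≤ 0. Minimum is 9/2 at row 1 (a leaves); pivot element 1.
Divide row 1 by 1; eliminate column b from the other rows.
In the new row 1, the RHS entry is the old entry divided by the pivot: (9/2)/1 = 9/2.

9/2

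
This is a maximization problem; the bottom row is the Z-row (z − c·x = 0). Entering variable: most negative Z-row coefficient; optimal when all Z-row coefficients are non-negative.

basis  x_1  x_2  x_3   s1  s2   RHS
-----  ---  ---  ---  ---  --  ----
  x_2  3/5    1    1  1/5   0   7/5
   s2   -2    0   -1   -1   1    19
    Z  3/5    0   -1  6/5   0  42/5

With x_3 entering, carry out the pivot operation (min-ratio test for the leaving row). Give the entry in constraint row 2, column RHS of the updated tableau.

102/5

Ratio test on column x_3 — row 1: (7/5)/1 = 7/5; row 2: entry -1 ≤ 0. Minimum is 7/5 at row 1 (x_2 leaves); pivot element 1.
Divide row 1 by 1; eliminate column x_3 from the other rows.
Row 2 update in column RHS: 19 − (-1)·(7/5) = 102/5.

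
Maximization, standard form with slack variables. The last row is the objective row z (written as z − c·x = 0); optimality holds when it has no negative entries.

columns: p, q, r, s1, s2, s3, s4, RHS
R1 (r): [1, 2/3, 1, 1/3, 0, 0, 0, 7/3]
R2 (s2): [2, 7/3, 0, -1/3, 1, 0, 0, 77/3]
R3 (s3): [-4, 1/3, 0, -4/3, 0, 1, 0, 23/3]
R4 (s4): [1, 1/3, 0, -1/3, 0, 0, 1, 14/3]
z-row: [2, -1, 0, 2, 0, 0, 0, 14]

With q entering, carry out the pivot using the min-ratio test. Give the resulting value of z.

35/2

Ratio test on column q — row 1: (7/3)/(2/3) = 7/2; row 2: (77/3)/(7/3) = 11; row 3: (23/3)/(1/3) = 23; row 4: (14/3)/(1/3) = 14. Minimum is 7/2 at row 1 (r leaves); pivot element 2/3.
Pivot on row 1; the z-row RHS becomes 14 − (-1)·(7/2) = 35/2.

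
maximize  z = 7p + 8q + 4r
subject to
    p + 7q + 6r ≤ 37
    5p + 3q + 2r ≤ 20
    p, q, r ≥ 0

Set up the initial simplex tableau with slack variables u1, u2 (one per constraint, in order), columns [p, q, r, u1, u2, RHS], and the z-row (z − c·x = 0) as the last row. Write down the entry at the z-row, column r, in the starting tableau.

-4

The z-row carries the negated objective coefficients: the r entry is -4.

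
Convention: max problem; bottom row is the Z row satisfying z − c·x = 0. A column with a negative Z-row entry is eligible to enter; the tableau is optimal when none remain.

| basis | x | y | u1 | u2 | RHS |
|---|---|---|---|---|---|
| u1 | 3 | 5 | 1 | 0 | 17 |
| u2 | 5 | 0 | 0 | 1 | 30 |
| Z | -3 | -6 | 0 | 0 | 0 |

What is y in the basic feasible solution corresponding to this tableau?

y is not in the basis, so in the current basic feasible solution y = 0.

0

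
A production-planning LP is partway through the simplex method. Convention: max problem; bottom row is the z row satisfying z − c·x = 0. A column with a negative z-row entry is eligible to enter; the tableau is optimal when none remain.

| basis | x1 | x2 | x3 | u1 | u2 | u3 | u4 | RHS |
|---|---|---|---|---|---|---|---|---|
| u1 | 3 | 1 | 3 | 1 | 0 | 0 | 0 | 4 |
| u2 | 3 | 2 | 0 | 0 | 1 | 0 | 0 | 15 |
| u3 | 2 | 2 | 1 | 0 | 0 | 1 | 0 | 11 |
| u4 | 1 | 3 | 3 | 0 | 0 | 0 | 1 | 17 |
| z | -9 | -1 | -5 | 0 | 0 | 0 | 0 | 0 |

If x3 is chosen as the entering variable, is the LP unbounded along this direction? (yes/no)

no

Column x3 has positive entries in row(s) 1, 3, 4, so the ratio test bounds it — not unbounded.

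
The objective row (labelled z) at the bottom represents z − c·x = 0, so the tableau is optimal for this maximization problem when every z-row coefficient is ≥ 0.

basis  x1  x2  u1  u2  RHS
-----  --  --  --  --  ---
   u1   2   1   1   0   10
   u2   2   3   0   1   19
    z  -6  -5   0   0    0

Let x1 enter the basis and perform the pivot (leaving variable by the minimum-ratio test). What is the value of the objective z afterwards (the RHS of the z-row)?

Ratio test on column x1 — row 1: 10/2 = 5; row 2: 19/2 = 19/2. Minimum is 5 at row 1 (u1 leaves); pivot element 2.
Pivot on row 1; the z-row RHS becomes 0 − (-6)·5 = 30.

30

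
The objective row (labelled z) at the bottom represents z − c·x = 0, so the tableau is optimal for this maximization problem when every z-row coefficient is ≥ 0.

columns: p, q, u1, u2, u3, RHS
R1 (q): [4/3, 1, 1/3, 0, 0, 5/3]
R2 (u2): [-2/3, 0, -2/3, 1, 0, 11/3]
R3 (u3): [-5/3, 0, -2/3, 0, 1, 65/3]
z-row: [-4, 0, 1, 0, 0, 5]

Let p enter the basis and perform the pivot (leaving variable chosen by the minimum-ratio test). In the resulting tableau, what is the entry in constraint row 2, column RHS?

9/2

Ratio test on column p — row 1: (5/3)/(4/3) = 5/4; row 2: entry -2/3 ≤ 0; row 3: entry -5/3 ≤ 0. Minimum is 5/4 at row 1 (q leaves); pivot element 4/3.
Divide row 1 by 4/3; eliminate column p from the other rows.
Row 2 update in column RHS: 11/3 − (-2/3)·(5/4) = 9/2.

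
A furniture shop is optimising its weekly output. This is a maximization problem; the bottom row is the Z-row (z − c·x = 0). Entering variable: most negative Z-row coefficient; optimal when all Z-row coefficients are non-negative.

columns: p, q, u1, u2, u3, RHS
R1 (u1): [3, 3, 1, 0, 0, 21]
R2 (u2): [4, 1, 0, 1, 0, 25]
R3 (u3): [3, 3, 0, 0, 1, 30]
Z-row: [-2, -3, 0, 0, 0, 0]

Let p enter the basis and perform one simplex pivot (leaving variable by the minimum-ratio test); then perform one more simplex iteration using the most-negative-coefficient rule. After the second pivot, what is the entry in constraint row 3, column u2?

Ratio test on column p — row 1: 21/3 = 7; row 2: 25/4 = 25/4; row 3: 30/3 = 10. Minimum is 25/4 at row 2 (u2 leaves); pivot element 4.
Divide row 2 by 4; eliminate column p from the other rows.
Second iteration: most negative Z-row entry is -5/2 in column q, so q enters.
Ratio test on column q — row 1: (9/4)/(9/4) = 1; row 2: (25/4)/(1/4) = 25; row 3: (45/4)/(9/4) = 5. Minimum is 1 at row 1 (u1 leaves); pivot element 9/4.
Divide row 1 by 9/4; eliminate column q from the other rows.
After both pivots, the entry at constraint row 3, column u2 is 0.

0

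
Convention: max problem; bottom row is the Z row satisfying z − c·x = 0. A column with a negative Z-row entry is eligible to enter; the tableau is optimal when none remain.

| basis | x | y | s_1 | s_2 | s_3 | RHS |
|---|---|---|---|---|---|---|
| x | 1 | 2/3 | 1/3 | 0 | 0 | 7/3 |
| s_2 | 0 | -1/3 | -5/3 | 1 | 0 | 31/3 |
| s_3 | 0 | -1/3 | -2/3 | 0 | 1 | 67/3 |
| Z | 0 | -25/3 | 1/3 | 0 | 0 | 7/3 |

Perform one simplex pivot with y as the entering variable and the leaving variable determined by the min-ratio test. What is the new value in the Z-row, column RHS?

63/2

Ratio test on column y — row 1: (7/3)/(2/3) = 7/2; row 2: entry -1/3 ≤ 0; row 3: entry -1/3 ≤ 0. Minimum is 7/2 at row 1 (x leaves); pivot element 2/3.
Divide row 1 by 2/3; eliminate column y from the other rows.
Z-row update in column RHS: 7/3 − (-25/3)·(7/2) = 63/2.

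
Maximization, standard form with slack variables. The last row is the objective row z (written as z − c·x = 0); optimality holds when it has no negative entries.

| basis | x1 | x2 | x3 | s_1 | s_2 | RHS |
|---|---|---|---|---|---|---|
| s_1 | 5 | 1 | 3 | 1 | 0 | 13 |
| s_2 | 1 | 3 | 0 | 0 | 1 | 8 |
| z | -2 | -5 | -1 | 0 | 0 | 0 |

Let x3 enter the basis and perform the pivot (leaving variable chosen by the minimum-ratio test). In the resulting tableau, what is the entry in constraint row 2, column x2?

Ratio test on column x3 — row 1: 13/3 = 13/3; row 2: entry 0 ≤ 0. Minimum is 13/3 at row 1 (s_1 leaves); pivot element 3.
Divide row 1 by 3; eliminate column x3 from the other rows.
Row 2 update in column x2: 3 − 0·(1/3) = 3.

3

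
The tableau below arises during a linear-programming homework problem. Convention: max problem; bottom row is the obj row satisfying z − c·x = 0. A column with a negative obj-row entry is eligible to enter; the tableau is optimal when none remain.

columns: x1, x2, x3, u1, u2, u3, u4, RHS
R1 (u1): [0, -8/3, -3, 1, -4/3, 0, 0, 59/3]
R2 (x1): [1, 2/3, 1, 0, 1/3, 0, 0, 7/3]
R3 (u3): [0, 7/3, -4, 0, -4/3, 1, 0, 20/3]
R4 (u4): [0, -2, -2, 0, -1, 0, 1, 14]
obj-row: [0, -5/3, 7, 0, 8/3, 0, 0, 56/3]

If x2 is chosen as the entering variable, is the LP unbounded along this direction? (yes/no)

Column x2 has positive entries in row(s) 2, 3, so the ratio test bounds it — not unbounded.

no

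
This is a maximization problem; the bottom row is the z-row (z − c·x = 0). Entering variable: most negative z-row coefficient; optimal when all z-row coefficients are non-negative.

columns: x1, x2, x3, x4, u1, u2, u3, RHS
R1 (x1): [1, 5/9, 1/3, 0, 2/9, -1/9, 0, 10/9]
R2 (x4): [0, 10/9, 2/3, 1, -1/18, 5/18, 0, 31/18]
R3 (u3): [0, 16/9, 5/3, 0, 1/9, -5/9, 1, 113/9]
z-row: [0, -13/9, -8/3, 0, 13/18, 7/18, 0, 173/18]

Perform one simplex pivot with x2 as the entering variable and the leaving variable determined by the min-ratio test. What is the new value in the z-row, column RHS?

Ratio test on column x2 — row 1: (10/9)/(5/9) = 2; row 2: (31/18)/(10/9) = 31/20; row 3: (113/9)/(16/9) = 113/16. Minimum is 31/20 at row 2 (x4 leaves); pivot element 10/9.
Divide row 2 by 10/9; eliminate column x2 from the other rows.
z-row update in column RHS: 173/18 − (-13/9)·(31/20) = 237/20.

237/20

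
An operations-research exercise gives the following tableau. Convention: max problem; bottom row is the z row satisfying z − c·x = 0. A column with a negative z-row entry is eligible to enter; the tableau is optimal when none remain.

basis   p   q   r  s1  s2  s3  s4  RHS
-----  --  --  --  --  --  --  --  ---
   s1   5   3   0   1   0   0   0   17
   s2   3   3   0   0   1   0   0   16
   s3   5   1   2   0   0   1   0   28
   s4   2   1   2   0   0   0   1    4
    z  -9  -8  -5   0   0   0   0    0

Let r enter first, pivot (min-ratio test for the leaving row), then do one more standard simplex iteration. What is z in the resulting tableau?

32

Ratio test on column r — row 1: entry 0 ≤ 0; row 2: entry 0 ≤ 0; row 3: 28/2 = 14; row 4: 4/2 = 2. Minimum is 2 at row 4 (s4 leaves); pivot element 2.
Pivot on row 4; the z-row RHS becomes 0 − (-5)·2 = 10.
Next entering variable (most negative z-row entry -11/2): q.
Ratio test on column q — row 1: 17/3 = 17/3; row 2: 16/3 = 16/3; row 3: entry 0 ≤ 0; row 4: 2/(1/2) = 4. Minimum is 4 at row 4 (r leaves); pivot element 1/2.
After the second pivot the z-row RHS is 10 − (-11/2)·4 = 32.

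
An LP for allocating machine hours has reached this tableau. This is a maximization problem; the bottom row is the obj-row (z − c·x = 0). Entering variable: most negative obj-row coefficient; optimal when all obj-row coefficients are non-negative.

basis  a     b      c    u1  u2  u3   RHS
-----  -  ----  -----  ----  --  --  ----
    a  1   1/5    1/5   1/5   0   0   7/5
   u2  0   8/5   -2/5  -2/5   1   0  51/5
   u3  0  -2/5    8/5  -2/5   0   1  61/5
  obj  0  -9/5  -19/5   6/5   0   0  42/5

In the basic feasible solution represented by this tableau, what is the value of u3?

61/5

u3 is basic (row 3); its value is the RHS of that row, 61/5.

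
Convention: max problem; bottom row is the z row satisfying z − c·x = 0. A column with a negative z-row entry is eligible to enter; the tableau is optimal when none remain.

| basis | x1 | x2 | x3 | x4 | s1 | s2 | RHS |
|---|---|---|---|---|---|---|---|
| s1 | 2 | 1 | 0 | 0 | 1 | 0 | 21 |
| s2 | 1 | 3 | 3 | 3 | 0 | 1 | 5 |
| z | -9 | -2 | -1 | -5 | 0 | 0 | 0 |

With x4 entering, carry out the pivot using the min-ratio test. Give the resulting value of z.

Ratio test on column x4 — row 1: entry 0 ≤ 0; row 2: 5/3 = 5/3. Minimum is 5/3 at row 2 (s2 leaves); pivot element 3.
Pivot on row 2; the z-row RHS becomes 0 − (-5)·(5/3) = 25/3.

25/3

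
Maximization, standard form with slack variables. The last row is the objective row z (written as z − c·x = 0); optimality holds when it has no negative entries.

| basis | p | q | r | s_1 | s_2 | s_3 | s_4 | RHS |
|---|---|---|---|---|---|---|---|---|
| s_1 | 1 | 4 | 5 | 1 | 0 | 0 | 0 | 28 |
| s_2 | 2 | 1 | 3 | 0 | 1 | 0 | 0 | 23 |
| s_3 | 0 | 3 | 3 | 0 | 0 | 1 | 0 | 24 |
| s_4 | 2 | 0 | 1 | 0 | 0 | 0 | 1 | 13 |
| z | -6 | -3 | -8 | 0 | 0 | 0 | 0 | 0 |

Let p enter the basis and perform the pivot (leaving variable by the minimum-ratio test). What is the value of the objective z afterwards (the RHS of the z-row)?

39

Ratio test on column p — row 1: 28/1 = 28; row 2: 23/2 = 23/2; row 3: entry 0 ≤ 0; row 4: 13/2 = 13/2. Minimum is 13/2 at row 4 (s_4 leaves); pivot element 2.
Pivot on row 4; the z-row RHS becomes 0 − (-6)·(13/2) = 39.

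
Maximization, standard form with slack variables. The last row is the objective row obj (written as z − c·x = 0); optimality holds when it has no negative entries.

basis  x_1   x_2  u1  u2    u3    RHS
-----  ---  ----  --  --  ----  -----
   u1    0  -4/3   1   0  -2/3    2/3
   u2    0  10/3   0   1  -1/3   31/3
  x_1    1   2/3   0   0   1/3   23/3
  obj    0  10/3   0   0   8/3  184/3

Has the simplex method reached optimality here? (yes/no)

yes

Every obj-row coefficient is ≥ 0, so the tableau is optimal.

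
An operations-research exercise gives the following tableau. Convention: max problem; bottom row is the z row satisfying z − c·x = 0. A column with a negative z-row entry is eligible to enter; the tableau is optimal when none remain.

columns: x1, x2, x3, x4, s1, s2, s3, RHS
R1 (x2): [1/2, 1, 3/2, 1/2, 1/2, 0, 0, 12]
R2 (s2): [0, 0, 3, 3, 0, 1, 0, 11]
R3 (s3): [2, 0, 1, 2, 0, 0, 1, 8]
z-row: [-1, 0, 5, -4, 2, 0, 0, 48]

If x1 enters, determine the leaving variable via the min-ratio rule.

Column x1 entries and ratios — x2: 12/(1/2) = 24; s2: 0 ≤ 0, skip; s3: 8/2 = 4.
Smallest ratio is 4 in the row of s3, so s3 leaves.

s3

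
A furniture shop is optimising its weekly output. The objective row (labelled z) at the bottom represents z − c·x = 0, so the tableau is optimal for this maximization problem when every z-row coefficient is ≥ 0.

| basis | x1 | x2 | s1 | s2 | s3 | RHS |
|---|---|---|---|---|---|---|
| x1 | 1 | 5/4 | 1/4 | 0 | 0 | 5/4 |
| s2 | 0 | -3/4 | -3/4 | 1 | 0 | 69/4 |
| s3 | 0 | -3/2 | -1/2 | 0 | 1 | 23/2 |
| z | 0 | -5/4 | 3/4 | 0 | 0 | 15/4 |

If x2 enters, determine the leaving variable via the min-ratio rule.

Column x2 entries and ratios — x1: (5/4)/(5/4) = 1; s2: -3/4 ≤ 0, skip; s3: -3/2 ≤ 0, skip.
Smallest ratio is 1 in the row of x1, so x1 leaves.

x1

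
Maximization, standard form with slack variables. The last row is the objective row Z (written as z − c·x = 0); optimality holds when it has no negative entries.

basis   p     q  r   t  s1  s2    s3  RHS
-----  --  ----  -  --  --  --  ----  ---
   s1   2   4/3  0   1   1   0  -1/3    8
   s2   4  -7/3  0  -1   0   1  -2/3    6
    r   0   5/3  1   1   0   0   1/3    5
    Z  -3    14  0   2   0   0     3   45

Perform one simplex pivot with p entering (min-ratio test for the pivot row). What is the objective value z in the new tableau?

99/2

Ratio test on column p — row 1: 8/2 = 4; row 2: 6/4 = 3/2; row 3: entry 0 ≤ 0. Minimum is 3/2 at row 2 (s2 leaves); pivot element 4.
Pivot on row 2; the Z-row RHS becomes 45 − (-3)·(3/2) = 99/2.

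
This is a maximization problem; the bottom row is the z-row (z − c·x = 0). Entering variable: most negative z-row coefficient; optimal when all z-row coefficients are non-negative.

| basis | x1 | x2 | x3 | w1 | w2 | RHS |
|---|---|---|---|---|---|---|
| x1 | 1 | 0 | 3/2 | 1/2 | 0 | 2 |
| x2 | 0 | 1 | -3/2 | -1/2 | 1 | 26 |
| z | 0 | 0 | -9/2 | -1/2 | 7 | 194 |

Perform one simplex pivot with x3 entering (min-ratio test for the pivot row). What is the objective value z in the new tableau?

Ratio test on column x3 — row 1: 2/(3/2) = 4/3; row 2: entry -3/2 ≤ 0. Minimum is 4/3 at row 1 (x1 leaves); pivot element 3/2.
Pivot on row 1; the z-row RHS becomes 194 − (-9/2)·(4/3) = 200.

200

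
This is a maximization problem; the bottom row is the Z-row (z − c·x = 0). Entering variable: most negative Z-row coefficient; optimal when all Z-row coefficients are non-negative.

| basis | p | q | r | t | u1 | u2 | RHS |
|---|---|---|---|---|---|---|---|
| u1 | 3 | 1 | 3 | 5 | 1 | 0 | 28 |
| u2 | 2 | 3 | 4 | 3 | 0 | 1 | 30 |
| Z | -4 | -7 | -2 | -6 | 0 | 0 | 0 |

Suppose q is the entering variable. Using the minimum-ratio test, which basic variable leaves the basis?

u2

Column q entries and ratios — u1: 28/1 = 28; u2: 30/3 = 10.
Smallest ratio is 10 in the row of u2, so u2 leaves.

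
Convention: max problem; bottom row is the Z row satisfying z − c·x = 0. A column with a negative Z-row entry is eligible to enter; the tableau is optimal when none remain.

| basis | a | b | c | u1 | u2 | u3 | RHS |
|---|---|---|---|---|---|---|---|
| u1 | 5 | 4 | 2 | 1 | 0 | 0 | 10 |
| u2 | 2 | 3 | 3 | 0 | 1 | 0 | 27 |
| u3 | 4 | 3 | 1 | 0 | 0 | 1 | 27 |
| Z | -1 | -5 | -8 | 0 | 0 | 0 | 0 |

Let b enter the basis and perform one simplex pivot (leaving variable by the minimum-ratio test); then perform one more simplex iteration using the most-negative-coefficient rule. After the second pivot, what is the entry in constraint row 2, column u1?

Ratio test on column b — row 1: 10/4 = 5/2; row 2: 27/3 = 9; row 3: 27/3 = 9. Minimum is 5/2 at row 1 (u1 leaves); pivot element 4.
Divide row 1 by 4; eliminate column b from the other rows.
Second iteration: most negative Z-row entry is -11/2 in column c, so c enters.
Ratio test on column c — row 1: (5/2)/(1/2) = 5; row 2: (39/2)/(3/2) = 13; row 3: entry -1/2 ≤ 0. Minimum is 5 at row 1 (b leaves); pivot element 1/2.
Divide row 1 by 1/2; eliminate column c from the other rows.
After both pivots, the entry at constraint row 2, column u1 is -3/2.

-3/2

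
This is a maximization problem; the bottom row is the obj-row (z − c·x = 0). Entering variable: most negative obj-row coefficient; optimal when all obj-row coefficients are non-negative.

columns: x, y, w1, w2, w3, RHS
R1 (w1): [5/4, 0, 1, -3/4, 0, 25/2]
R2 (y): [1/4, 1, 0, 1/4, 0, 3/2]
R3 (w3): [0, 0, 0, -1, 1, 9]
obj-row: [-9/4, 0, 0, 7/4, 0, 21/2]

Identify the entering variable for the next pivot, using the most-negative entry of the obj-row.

Negative obj-row entries: x: -9/4.
The most negative is -9/4 in column x, so x enters.

x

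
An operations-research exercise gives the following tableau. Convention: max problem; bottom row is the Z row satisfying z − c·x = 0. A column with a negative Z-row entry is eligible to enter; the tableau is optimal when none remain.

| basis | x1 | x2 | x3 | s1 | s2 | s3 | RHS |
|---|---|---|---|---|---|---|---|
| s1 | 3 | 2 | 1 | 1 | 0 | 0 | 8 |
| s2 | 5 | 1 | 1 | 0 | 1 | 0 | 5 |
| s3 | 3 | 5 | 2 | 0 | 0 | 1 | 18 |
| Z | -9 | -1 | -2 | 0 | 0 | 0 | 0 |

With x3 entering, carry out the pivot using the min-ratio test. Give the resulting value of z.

10

Ratio test on column x3 — row 1: 8/1 = 8; row 2: 5/1 = 5; row 3: 18/2 = 9. Minimum is 5 at row 2 (s2 leaves); pivot element 1.
Pivot on row 2; the Z-row RHS becomes 0 − (-2)·5 = 10.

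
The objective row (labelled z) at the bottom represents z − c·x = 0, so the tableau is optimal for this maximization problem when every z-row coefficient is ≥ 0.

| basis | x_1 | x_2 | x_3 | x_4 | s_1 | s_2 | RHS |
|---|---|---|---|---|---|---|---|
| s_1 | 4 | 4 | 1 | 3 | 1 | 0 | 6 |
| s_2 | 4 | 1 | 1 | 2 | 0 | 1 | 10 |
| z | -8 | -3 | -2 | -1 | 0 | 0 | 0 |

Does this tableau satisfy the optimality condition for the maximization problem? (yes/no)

The z-row has a negative entry -8 in column x_1, so it is not optimal.

no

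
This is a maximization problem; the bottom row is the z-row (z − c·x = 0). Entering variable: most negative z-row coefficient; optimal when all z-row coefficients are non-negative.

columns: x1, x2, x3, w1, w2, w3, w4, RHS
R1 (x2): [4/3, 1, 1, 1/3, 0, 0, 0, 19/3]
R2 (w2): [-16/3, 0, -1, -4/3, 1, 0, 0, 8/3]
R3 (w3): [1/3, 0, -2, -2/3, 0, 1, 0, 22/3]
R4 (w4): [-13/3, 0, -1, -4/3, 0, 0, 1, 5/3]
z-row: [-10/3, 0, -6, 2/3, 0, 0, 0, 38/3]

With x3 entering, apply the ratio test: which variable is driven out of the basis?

Column x3 entries and ratios — x2: (19/3)/1 = 19/3; w2: -1 ≤ 0, skip; w3: -2 ≤ 0, skip; w4: -1 ≤ 0, skip.
Smallest ratio is 19/3 in the row of x2, so x2 leaves.

x2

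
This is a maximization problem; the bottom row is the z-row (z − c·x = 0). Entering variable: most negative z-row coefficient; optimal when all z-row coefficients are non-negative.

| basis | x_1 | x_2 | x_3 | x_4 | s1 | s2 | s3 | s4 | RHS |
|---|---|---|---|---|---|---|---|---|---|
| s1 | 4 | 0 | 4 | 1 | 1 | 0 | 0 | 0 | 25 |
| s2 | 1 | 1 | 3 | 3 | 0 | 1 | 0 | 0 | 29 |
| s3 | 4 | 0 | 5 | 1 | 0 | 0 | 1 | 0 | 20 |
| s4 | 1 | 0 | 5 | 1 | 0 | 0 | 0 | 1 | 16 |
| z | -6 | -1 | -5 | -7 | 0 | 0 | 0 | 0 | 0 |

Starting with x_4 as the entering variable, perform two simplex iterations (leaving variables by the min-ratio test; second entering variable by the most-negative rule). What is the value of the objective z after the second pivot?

78

Ratio test on column x_4 — row 1: 25/1 = 25; row 2: 29/3 = 29/3; row 3: 20/1 = 20; row 4: 16/1 = 16. Minimum is 29/3 at row 2 (s2 leaves); pivot element 3.
Pivot on row 2; the z-row RHS becomes 0 − (-7)·(29/3) = 203/3.
Next entering variable (most negative z-row entry -11/3): x_1.
Ratio test on column x_1 — row 1: (46/3)/(11/3) = 46/11; row 2: (29/3)/(1/3) = 29; row 3: (31/3)/(11/3) = 31/11; row 4: (19/3)/(2/3) = 19/2. Minimum is 31/11 at row 3 (s3 leaves); pivot element 11/3.
After the second pivot the z-row RHS is 203/3 − (-11/3)·(31/11) = 78.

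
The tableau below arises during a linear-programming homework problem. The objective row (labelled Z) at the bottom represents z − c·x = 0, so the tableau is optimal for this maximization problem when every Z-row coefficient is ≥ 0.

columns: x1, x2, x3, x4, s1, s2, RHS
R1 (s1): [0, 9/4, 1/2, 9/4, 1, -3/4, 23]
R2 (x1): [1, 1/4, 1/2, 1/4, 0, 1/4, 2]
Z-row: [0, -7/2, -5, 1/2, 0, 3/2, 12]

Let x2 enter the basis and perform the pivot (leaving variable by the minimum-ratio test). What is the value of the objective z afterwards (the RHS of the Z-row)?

40

Ratio test on column x2 — row 1: 23/(9/4) = 92/9; row 2: 2/(1/4) = 8. Minimum is 8 at row 2 (x1 leaves); pivot element 1/4.
Pivot on row 2; the Z-row RHS becomes 12 − (-7/2)·8 = 40.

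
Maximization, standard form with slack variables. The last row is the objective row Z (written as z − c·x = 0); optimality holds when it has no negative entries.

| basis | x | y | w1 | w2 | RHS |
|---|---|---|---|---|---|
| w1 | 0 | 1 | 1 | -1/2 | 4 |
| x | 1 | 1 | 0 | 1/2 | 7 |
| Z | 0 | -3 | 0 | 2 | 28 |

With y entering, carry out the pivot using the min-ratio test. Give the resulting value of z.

Ratio test on column y — row 1: 4/1 = 4; row 2: 7/1 = 7. Minimum is 4 at row 1 (w1 leaves); pivot element 1.
Pivot on row 1; the Z-row RHS becomes 28 − (-3)·4 = 40.

40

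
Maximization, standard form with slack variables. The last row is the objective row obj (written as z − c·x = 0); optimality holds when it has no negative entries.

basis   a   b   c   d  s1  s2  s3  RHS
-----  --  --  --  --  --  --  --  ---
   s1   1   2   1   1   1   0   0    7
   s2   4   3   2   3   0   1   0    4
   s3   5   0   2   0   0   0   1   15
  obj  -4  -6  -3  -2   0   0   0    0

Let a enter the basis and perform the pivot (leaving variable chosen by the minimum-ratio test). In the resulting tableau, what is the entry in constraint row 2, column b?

Ratio test on column a — row 1: 7/1 = 7; row 2: 4/4 = 1; row 3: 15/5 = 3. Minimum is 1 at row 2 (s2 leaves); pivot element 4.
Divide row 2 by 4; eliminate column a from the other rows.
In the new row 2, the b entry is the old entry divided by the pivot: 3/4 = 3/4.

3/4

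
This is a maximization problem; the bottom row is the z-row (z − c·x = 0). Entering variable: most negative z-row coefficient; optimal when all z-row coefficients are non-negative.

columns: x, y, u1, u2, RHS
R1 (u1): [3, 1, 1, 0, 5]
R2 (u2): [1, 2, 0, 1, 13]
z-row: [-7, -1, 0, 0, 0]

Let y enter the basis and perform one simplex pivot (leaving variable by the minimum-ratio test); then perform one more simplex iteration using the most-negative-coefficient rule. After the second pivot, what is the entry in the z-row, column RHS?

Ratio test on column y — row 1: 5/1 = 5; row 2: 13/2 = 13/2. Minimum is 5 at row 1 (u1 leaves); pivot element 1.
Divide row 1 by 1; eliminate column y from the other rows.
Second iteration: most negative z-row entry is -4 in column x, so x enters.
Ratio test on column x — row 1: 5/3 = 5/3; row 2: entry -5 ≤ 0. Minimum is 5/3 at row 1 (y leaves); pivot element 3.
Divide row 1 by 3; eliminate column x from the other rows.
After both pivots, the entry at the z-row, column RHS is 35/3.

35/3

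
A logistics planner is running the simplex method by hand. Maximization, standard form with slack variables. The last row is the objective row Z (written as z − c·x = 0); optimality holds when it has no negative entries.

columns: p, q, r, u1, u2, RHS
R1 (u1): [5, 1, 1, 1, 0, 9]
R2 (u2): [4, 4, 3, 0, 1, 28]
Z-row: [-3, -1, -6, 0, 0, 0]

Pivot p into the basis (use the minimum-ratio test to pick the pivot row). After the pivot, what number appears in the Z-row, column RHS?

Ratio test on column p — row 1: 9/5 = 9/5; row 2: 28/4 = 7. Minimum is 9/5 at row 1 (u1 leaves); pivot element 5.
Divide row 1 by 5; eliminate column p from the other rows.
Z-row update in column RHS: 0 − (-3)·(9/5) = 27/5.

27/5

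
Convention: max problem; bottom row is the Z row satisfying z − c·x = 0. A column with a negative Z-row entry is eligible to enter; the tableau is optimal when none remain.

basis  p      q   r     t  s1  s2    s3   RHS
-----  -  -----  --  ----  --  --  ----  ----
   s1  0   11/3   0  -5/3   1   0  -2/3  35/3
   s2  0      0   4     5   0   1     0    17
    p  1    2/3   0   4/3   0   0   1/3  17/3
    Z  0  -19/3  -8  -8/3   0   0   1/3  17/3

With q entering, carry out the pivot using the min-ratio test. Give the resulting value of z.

Ratio test on column q — row 1: (35/3)/(11/3) = 35/11; row 2: entry 0 ≤ 0; row 3: (17/3)/(2/3) = 17/2. Minimum is 35/11 at row 1 (s1 leaves); pivot element 11/3.
Pivot on row 1; the Z-row RHS becomes 17/3 − (-19/3)·(35/11) = 284/11.

284/11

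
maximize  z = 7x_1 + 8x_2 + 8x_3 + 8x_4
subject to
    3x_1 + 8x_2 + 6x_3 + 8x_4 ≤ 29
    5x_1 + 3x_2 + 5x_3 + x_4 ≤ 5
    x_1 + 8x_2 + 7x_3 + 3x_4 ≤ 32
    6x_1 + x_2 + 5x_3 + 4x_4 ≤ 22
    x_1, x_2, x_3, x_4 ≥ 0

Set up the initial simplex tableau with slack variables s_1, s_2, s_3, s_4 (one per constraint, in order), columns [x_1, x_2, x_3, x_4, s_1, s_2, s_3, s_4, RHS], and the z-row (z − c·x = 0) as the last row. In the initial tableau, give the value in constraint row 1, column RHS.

The RHS of constraint 1 is b_1 = 29.

29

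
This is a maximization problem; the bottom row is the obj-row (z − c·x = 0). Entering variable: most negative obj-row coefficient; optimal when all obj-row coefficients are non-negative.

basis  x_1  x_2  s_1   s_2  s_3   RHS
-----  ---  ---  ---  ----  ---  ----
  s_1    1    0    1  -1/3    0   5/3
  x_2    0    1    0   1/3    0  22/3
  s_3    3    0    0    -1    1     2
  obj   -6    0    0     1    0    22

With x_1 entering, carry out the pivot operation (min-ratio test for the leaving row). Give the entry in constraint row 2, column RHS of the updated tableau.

22/3

Ratio test on column x_1 — row 1: (5/3)/1 = 5/3; row 2: entry 0 ≤ 0; row 3: 2/3 = 2/3. Minimum is 2/3 at row 3 (s_3 leaves); pivot element 3.
Divide row 3 by 3; eliminate column x_1 from the other rows.
Row 2 update in column RHS: 22/3 − 0·(2/3) = 22/3.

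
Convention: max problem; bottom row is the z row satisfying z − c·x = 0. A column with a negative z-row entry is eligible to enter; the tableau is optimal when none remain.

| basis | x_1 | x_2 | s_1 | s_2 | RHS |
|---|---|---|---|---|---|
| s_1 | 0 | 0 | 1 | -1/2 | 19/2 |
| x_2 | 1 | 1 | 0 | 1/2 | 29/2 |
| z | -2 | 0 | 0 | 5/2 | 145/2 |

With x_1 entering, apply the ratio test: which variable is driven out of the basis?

Column x_1 entries and ratios — s_1: 0 ≤ 0, skip; x_2: (29/2)/1 = 29/2.
Smallest ratio is 29/2 in the row of x_2, so x_2 leaves.

x_2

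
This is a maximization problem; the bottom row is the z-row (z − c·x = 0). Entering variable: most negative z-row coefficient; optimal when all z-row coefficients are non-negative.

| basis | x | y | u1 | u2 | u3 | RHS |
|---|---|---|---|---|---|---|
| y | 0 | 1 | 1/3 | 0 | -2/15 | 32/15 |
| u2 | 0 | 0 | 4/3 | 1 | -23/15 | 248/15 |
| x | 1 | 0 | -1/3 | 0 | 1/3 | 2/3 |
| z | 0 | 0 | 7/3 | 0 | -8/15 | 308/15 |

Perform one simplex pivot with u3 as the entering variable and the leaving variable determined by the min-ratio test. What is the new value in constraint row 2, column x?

23/5

Ratio test on column u3 — row 1: entry -2/15 ≤ 0; row 2: entry -23/15 ≤ 0; row 3: (2/3)/(1/3) = 2. Minimum is 2 at row 3 (x leaves); pivot element 1/3.
Divide row 3 by 1/3; eliminate column u3 from the other rows.
Row 2 update in column x: 0 − (-23/15)·3 = 23/5.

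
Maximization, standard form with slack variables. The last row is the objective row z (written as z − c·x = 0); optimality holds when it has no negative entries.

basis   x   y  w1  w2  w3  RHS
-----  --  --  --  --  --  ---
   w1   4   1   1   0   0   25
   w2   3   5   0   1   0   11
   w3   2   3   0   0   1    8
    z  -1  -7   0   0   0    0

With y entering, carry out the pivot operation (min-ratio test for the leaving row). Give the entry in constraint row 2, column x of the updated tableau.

Ratio test on column y — row 1: 25/1 = 25; row 2: 11/5 = 11/5; row 3: 8/3 = 8/3. Minimum is 11/5 at row 2 (w2 leaves); pivot element 5.
Divide row 2 by 5; eliminate column y from the other rows.
In the new row 2, the x entry is the old entry divided by the pivot: 3/5 = 3/5.

3/5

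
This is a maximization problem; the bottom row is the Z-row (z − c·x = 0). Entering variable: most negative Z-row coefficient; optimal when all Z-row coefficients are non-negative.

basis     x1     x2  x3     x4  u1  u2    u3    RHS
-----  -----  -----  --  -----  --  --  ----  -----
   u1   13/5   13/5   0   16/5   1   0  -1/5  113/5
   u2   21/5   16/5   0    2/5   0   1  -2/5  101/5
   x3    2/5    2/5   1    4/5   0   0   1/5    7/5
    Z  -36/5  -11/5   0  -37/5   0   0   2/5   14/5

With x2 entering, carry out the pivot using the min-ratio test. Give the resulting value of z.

Ratio test on column x2 — row 1: (113/5)/(13/5) = 113/13; row 2: (101/5)/(16/5) = 101/16; row 3: (7/5)/(2/5) = 7/2. Minimum is 7/2 at row 3 (x3 leaves); pivot element 2/5.
Pivot on row 3; the Z-row RHS becomes 14/5 − (-11/5)·(7/2) = 21/2.

21/2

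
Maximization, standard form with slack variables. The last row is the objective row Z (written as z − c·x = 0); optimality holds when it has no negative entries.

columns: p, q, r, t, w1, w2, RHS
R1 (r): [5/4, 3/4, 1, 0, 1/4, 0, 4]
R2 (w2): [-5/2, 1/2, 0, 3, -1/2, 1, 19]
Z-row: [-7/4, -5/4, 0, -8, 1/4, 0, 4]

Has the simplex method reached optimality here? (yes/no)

no

The Z-row has a negative entry -8 in column t, so it is not optimal.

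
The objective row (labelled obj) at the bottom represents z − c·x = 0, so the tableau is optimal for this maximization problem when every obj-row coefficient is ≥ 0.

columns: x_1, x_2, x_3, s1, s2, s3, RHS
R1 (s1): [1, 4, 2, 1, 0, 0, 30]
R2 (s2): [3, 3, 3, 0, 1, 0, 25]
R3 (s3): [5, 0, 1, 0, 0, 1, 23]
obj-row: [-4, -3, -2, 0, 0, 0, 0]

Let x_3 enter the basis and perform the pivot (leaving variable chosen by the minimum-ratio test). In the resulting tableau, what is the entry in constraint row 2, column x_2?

1

Ratio test on column x_3 — row 1: 30/2 = 15; row 2: 25/3 = 25/3; row 3: 23/1 = 23. Minimum is 25/3 at row 2 (s2 leaves); pivot element 3.
Divide row 2 by 3; eliminate column x_3 from the other rows.
In the new row 2, the x_2 entry is the old entry divided by the pivot: 3/3 = 1.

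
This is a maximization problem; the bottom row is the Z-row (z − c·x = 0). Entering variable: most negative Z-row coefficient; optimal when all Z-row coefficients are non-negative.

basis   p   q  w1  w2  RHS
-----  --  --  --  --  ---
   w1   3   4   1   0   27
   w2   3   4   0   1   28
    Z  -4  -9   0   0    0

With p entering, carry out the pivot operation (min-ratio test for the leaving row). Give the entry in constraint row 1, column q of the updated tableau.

4/3

Ratio test on column p — row 1: 27/3 = 9; row 2: 28/3 = 28/3. Minimum is 9 at row 1 (w1 leaves); pivot element 3.
Divide row 1 by 3; eliminate column p from the other rows.
In the new row 1, the q entry is the old entry divided by the pivot: 4/3 = 4/3.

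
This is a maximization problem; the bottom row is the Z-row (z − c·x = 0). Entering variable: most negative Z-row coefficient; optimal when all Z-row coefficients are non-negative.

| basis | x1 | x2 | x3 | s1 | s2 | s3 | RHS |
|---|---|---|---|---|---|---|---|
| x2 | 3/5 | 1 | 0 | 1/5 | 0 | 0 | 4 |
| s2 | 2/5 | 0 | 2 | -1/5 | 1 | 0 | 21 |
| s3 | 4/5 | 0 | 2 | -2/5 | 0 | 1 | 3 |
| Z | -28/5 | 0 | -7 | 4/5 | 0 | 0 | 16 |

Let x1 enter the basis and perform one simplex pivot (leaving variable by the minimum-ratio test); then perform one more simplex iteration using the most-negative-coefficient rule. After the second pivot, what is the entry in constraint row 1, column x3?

Ratio test on column x1 — row 1: 4/(3/5) = 20/3; row 2: 21/(2/5) = 105/2; row 3: 3/(4/5) = 15/4. Minimum is 15/4 at row 3 (s3 leaves); pivot element 4/5.
Divide row 3 by 4/5; eliminate column x1 from the other rows.
Second iteration: most negative Z-row entry is -2 in column s1, so s1 enters.
Ratio test on column s1 — row 1: (7/4)/(1/2) = 7/2; row 2: entry 0 ≤ 0; row 3: entry -1/2 ≤ 0. Minimum is 7/2 at row 1 (x2 leaves); pivot element 1/2.
Divide row 1 by 1/2; eliminate column s1 from the other rows.
After both pivots, the entry at constraint row 1, column x3 is -3.

-3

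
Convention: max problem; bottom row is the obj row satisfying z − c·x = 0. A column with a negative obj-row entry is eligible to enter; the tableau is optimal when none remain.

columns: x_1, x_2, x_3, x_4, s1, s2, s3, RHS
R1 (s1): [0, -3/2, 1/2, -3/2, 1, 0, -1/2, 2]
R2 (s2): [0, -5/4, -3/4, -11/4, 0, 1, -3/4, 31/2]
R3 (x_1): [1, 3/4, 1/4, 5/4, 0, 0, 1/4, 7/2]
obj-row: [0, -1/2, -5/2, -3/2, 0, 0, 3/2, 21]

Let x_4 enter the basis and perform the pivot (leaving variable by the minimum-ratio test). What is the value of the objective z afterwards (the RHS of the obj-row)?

Ratio test on column x_4 — row 1: entry -3/2 ≤ 0; row 2: entry -11/4 ≤ 0; row 3: (7/2)/(5/4) = 14/5. Minimum is 14/5 at row 3 (x_1 leaves); pivot element 5/4.
Pivot on row 3; the obj-row RHS becomes 21 − (-3/2)·(14/5) = 126/5.

126/5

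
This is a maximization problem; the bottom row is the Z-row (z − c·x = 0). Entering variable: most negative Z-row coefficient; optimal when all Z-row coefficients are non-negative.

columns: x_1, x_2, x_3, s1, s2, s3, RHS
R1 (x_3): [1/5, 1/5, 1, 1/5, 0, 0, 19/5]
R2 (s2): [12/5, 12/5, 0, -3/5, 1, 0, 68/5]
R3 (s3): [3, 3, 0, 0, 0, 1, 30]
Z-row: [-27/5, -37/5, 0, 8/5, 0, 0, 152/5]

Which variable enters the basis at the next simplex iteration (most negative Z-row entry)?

Negative Z-row entries: x_1: -27/5, x_2: -37/5.
The most negative is -37/5 in column x_2, so x_2 enters.

x_2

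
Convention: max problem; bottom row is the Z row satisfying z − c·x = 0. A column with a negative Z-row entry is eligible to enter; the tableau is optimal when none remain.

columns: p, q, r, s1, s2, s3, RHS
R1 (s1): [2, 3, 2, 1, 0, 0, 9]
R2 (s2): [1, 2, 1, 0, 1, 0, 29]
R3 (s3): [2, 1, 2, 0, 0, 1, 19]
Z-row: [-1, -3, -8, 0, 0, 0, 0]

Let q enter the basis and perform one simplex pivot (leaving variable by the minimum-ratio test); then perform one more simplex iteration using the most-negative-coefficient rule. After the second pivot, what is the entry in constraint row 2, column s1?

Ratio test on column q — row 1: 9/3 = 3; row 2: 29/2 = 29/2; row 3: 19/1 = 19. Minimum is 3 at row 1 (s1 leaves); pivot element 3.
Divide row 1 by 3; eliminate column q from the other rows.
Second iteration: most negative Z-row entry is -6 in column r, so r enters.
Ratio test on column r — row 1: 3/(2/3) = 9/2; row 2: entry -1/3 ≤ 0; row 3: 16/(4/3) = 12. Minimum is 9/2 at row 1 (q leaves); pivot element 2/3.
Divide row 1 by 2/3; eliminate column r from the other rows.
After both pivots, the entry at constraint row 2, column s1 is -1/2.

-1/2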